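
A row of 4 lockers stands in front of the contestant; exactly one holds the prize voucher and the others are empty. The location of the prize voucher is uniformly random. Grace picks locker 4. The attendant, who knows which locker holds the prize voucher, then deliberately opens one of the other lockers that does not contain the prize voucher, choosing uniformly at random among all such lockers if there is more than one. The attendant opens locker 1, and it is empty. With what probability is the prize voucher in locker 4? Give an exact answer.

Consider each possible location of the prize voucher in turn.
If it is in locker 1 (prior 1/4): the attendant opened locker 1, so this case is ruled out; weight (1/4)·0 = 0.
If it is in either of lockers 2 and 3 (prior 1/4 each): the attendant has 2 equally likely choices, so probability 1/2; weight (1/4)·(1/2) = 1/8 each.
If it is in locker 4 (prior 1/4): the attendant has 3 equally likely choices, so probability 1/3; weight (1/4)·(1/3) = 1/12.
The weights sum to 1/3.
So P(the prize voucher in locker 4 | the attendant opened locker 1) = (1/12) / (1/3) = 1/4.

1/4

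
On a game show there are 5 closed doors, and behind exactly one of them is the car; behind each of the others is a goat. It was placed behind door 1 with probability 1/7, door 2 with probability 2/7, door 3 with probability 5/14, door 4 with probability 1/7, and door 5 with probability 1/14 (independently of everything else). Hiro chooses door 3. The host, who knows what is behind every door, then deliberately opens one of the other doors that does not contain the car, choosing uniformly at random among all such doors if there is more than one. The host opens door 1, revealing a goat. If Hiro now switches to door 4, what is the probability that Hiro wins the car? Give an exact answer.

Consider each possible location of the car in turn.
If it is behind door 1 (prior 1/7): the host opened door 1, so this case is ruled out; weight (1/7)·0 = 0.
If it is behind door 2 (prior 2/7): the host has 3 equally likely choices, so probability 1/3; weight (2/7)·(1/3) = 2/21.
If it is behind door 3 (prior 5/14): the host has 4 equally likely choices, so probability 1/4; weight (5/14)·(1/4) = 5/56.
If it is behind door 4 (prior 1/7): the host has 3 equally likely choices, so probability 1/3; weight (1/7)·(1/3) = 1/21.
If it is behind door 5 (prior 1/14): the host has 3 equally likely choices, so probability 1/3; weight (1/14)·(1/3) = 1/42.
The weights sum to 43/168.
So P(the car behind door 4 | the host opened door 1) = (1/21) / (43/168) = 8/43.

8/43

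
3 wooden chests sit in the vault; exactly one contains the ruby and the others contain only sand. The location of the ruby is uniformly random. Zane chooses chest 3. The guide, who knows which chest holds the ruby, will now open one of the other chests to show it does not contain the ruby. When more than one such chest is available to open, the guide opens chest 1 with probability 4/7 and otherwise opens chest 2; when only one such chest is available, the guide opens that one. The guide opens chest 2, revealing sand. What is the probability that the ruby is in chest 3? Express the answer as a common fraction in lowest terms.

3/10

Consider each possible location of the ruby in turn.
If it is in chest 1 (prior 1/3): only chest 2 is available, probability 1; weight (1/3)·1 = 1/3.
If it is in chest 2 (prior 1/3): the guide opened chest 2, so this case is ruled out; weight (1/3)·0 = 0.
If it is in chest 3 (prior 1/3): chest 1 is available but not opened, probability 3/7; weight (1/3)·(3/7) = 1/7.
The weights sum to 10/21.
So P(the ruby in chest 3 | the guide opened chest 2) = (1/7) / (10/21) = 3/10.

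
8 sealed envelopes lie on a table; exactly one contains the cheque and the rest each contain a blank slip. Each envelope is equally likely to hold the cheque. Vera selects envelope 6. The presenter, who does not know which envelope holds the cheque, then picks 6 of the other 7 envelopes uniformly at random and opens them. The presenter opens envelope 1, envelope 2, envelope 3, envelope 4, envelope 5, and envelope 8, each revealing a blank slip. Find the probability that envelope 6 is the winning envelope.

1/2

Condition on the true location of the cheque.
If it is in any of envelopes 1, 2, 3, 4, 5, and 8 (prior 1/8 each): that envelope was opened and seen not to hold the prize — ruled out; weight (1/8)·0 = 0 each.
If it is in either of envelopes 6 and 7 (prior 1/8 each): the presenter picks exactly this set with probability 1/7 regardless, and none is the prize; weight (1/8)·(1/7) = 1/56 each.
The weights sum to 1/28.
So P(the cheque in envelope 6 | the presenter opened envelope 1, envelope 2, envelope 3, envelope 4, envelope 5, and envelope 8) = (1/56) / (1/28) = 1/2.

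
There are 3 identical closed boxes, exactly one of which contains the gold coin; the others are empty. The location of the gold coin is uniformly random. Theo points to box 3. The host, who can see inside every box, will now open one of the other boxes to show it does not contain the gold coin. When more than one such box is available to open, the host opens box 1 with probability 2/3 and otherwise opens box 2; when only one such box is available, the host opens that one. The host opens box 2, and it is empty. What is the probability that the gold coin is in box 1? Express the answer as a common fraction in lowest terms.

3/4

Consider each possible location of the gold coin in turn.
If it is in box 1 (prior 1/3): only box 2 is available, probability 1; weight (1/3)·1 = 1/3.
If it is in box 2 (prior 1/3): the host opened box 2, so this case is ruled out; weight (1/3)·0 = 0.
If it is in box 3 (prior 1/3): box 1 is available but not opened, probability 1/3; weight (1/3)·(1/3) = 1/9.
The weights sum to 4/9.
So P(the gold coin in box 1 | the host opened box 2) = (1/3) / (4/9) = 3/4.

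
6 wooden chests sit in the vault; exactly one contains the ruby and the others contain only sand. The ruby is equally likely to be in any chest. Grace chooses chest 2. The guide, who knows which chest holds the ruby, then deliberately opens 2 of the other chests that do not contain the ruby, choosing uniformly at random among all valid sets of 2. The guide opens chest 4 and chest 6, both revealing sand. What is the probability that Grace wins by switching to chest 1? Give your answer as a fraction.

5/18

Condition on the true location of the ruby.
If it is in any of chests 1, 3, and 5 (prior 1/6 each): the guide has 6 equally likely choices, so probability 1/6; weight (1/6)·(1/6) = 1/36 each.
If it is in chest 2 (prior 1/6): the guide has 10 equally likely choices, so probability 1/10; weight (1/6)·(1/10) = 1/60.
If it is in either of chests 4 and 6 (prior 1/6 each): that chest was opened and seen not to hold the prize — ruled out; weight (1/6)·0 = 0 each.
The weights sum to 1/10.
So P(the ruby in chest 1 | the guide opened chest 4 and chest 6) = (1/36) / (1/10) = 5/18.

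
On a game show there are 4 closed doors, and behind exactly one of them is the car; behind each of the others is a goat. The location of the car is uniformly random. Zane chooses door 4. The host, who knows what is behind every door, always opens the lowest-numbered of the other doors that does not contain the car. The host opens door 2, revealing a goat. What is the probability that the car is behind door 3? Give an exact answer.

Consider each possible location of the car in turn.
If it is behind door 1 (prior 1/4): door 2 is the lowest-numbered option available, probability 1; weight (1/4)·1 = 1/4.
If it is behind door 2 (prior 1/4): the host opened door 2, so this case is ruled out; weight (1/4)·0 = 0.
If it is behind either of doors 3 and 4 (prior 1/4 each): the host would have opened door 1 instead, probability 0; weight (1/4)·0 = 0 each.
The weights sum to 1/4.
So P(the car behind door 3 | the host opened door 2) = 0 / (1/4) = 0.

0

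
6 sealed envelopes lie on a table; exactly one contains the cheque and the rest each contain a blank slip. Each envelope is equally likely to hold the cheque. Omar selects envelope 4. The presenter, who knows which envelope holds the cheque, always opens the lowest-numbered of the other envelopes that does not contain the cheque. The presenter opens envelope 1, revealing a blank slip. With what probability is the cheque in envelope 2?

1/5

Apply Bayes' rule, conditioning on where the cheque actually is.
If it is in envelope 1 (prior 1/6): the presenter opened envelope 1, so this case is ruled out; weight (1/6)·0 = 0.
If it is in any of envelopes 2, 3, 4, 5, and 6 (prior 1/6 each): envelope 1 is the lowest-numbered option available, probability 1; weight (1/6)·1 = 1/6 each.
The weights sum to 5/6.
So P(the cheque in envelope 2 | the presenter opened envelope 1) = (1/6) / (5/6) = 1/5.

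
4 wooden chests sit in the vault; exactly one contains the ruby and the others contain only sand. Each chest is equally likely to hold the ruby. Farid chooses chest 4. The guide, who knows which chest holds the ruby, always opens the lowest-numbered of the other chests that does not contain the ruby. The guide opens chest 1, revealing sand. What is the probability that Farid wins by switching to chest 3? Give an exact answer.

1/3

Apply Bayes' rule, conditioning on where the ruby actually is.
If it is in chest 1 (prior 1/4): the guide opened chest 1, so this case is ruled out; weight (1/4)·0 = 0.
If it is in any of chests 2, 3, and 4 (prior 1/4 each): chest 1 is the lowest-numbered option available, probability 1; weight (1/4)·1 = 1/4 each.
The weights sum to 3/4.
So P(the ruby in chest 3 | the guide opened chest 1) = (1/4) / (3/4) = 1/3.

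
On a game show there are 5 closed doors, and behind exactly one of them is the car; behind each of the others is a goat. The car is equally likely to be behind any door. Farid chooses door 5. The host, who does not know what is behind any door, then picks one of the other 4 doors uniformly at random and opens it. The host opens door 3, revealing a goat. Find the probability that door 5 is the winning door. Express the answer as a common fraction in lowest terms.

1/4

Because the host chose which door to open without knowing where the car is, the choice is independent of the prize location. Learning that door 3 does not hold the car simply rules out that one location and leaves the remaining 4 doors still equally likely by symmetry.
So P(the car behind door 5) = 1/4.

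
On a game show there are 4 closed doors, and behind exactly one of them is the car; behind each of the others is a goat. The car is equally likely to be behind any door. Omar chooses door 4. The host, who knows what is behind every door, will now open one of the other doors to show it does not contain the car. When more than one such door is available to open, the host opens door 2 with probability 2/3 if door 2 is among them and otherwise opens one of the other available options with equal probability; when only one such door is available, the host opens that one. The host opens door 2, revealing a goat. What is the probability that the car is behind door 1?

Consider each possible location of the car in turn.
If it is behind any of doors 1, 3, and 4 (prior 1/4 each): door 2 is available, opened with probability 2/3; weight (1/4)·(2/3) = 1/6 each.
If it is behind door 2 (prior 1/4): the host opened door 2, so this case is ruled out; weight (1/4)·0 = 0.
The weights sum to 1/2.
So P(the car behind door 1 | the host opened door 2) = (1/6) / (1/2) = 1/3.

1/3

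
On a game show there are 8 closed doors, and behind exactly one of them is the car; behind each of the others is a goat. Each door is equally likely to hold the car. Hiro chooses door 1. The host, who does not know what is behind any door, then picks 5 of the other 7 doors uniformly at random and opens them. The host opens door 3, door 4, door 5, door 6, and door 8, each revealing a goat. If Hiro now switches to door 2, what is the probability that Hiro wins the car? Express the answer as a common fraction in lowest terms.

Because the host chose which doors to open without knowing where the car is, the choice is independent of the prize location. Learning that none of the 5 opened doors holds the car simply rules out those 5 locations and leaves the remaining 3 doors still equally likely by symmetry.
So P(the car behind door 2) = 1/3.

1/3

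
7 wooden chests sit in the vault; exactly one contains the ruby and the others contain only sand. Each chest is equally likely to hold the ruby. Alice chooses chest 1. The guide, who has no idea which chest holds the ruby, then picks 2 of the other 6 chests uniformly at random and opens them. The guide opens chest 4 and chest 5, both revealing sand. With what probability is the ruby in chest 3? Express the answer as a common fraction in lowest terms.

1/5

Condition on the true location of the ruby.
If it is in any of chests 1, 2, 3, 6, and 7 (prior 1/7 each): the guide picks exactly this set with probability 1/15 regardless, and none is the prize; weight (1/7)·(1/15) = 1/105 each.
If it is in either of chests 4 and 5 (prior 1/7 each): that chest was opened and seen not to hold the prize — ruled out; weight (1/7)·0 = 0 each.
The weights sum to 1/21.
So P(the ruby in chest 3 | the guide opened chest 4 and chest 5) = (1/105) / (1/21) = 1/5.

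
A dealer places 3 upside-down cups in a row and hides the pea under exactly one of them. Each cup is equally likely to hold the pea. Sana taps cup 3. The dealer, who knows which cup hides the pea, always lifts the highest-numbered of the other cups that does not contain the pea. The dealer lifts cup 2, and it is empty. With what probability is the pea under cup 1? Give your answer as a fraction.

1/2

Consider each possible location of the pea in turn.
If it is under either of cups 1 and 3 (prior 1/3 each): cup 2 is the highest-numbered option available, probability 1; weight (1/3)·1 = 1/3 each.
If it is under cup 2 (prior 1/3): the dealer opened cup 2, so this case is ruled out; weight (1/3)·0 = 0.
The weights sum to 2/3.
So P(the pea under cup 1 | the dealer opened cup 2) = (1/3) / (2/3) = 1/2.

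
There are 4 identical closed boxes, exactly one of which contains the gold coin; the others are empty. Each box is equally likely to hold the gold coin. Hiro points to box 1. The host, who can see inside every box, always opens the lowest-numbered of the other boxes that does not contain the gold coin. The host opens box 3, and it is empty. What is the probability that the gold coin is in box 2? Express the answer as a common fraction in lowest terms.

Condition on the true location of the gold coin.
If it is in either of boxes 1 and 4 (prior 1/4 each): the host would have opened box 2 instead, probability 0; weight (1/4)·0 = 0 each.
If it is in box 2 (prior 1/4): box 3 is the lowest-numbered option available, probability 1; weight (1/4)·1 = 1/4.
If it is in box 3 (prior 1/4): the host opened box 3, so this case is ruled out; weight (1/4)·0 = 0.
The weights sum to 1/4.
So P(the gold coin in box 2 | the host opened box 3) = (1/4) / (1/4) = 1.

1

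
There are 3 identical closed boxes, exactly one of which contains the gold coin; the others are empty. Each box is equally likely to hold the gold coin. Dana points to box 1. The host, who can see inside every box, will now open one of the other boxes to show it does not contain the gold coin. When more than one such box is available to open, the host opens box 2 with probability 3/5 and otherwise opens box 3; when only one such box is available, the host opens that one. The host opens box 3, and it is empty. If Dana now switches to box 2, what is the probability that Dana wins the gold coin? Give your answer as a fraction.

5/7

Apply Bayes' rule, conditioning on where the gold coin actually is.
If it is in box 1 (prior 1/3): box 2 is available but not opened, probability 2/5; weight (1/3)·(2/5) = 2/15.
If it is in box 2 (prior 1/3): only box 3 is available, probability 1; weight (1/3)·1 = 1/3.
If it is in box 3 (prior 1/3): the host opened box 3, so this case is ruled out; weight (1/3)·0 = 0.
The weights sum to 7/15.
So P(the gold coin in box 2 | the host opened box 3) = (1/3) / (7/15) = 5/7.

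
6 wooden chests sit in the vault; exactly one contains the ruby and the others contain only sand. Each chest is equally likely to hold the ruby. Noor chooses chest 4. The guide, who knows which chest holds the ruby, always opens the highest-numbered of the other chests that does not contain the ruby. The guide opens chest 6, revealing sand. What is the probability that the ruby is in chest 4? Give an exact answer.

Apply Bayes' rule, conditioning on where the ruby actually is.
If it is in any of chests 1, 2, 3, 4, and 5 (prior 1/6 each): chest 6 is the highest-numbered option available, probability 1; weight (1/6)·1 = 1/6 each.
If it is in chest 6 (prior 1/6): the guide opened chest 6, so this case is ruled out; weight (1/6)·0 = 0.
The weights sum to 5/6.
So P(the ruby in chest 4 | the guide opened chest 6) = (1/6) / (5/6) = 1/5.

1/5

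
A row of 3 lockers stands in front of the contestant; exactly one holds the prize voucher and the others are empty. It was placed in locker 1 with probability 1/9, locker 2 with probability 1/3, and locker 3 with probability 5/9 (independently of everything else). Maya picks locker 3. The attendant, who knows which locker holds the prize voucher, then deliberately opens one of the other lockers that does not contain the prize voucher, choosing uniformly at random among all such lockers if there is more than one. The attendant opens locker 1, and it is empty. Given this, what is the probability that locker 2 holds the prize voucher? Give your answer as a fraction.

Apply Bayes' rule, conditioning on where the prize voucher actually is.
If it is in locker 1 (prior 1/9): the attendant opened locker 1, so this case is ruled out; weight (1/9)·0 = 0.
If it is in locker 2 (prior 1/3): the attendant has no choice, probability 1; weight (1/3)·1 = 1/3.
If it is in locker 3 (prior 5/9): the attendant has 2 equally likely choices, so probability 1/2; weight (5/9)·(1/2) = 5/18.
The weights sum to 11/18.
So P(the prize voucher in locker 2 | the attendant opened locker 1) = (1/3) / (11/18) = 6/11.

6/11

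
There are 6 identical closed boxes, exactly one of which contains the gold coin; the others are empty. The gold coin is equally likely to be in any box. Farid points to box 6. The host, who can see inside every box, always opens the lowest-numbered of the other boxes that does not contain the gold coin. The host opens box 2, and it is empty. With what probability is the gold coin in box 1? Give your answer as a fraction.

Condition on the true location of the gold coin.
If it is in box 1 (prior 1/6): box 2 is the lowest-numbered option available, probability 1; weight (1/6)·1 = 1/6.
If it is in box 2 (prior 1/6): the host opened box 2, so this case is ruled out; weight (1/6)·0 = 0.
If it is in any of boxes 3, 4, 5, and 6 (prior 1/6 each): the host would have opened box 1 instead, probability 0; weight (1/6)·0 = 0 each.
The weights sum to 1/6.
So P(the gold coin in box 1 | the host opened box 2) = (1/6) / (1/6) = 1.

1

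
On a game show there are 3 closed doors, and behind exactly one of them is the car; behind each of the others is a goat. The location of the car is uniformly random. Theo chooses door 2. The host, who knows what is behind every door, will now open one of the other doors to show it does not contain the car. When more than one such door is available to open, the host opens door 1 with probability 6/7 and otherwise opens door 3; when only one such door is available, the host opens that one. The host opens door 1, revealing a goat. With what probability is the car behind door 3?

Consider each possible location of the car in turn.
If it is behind door 1 (prior 1/3): the host opened door 1, so this case is ruled out; weight (1/3)·0 = 0.
If it is behind door 2 (prior 1/3): door 1 is available, opened with probability 6/7; weight (1/3)·(6/7) = 2/7.
If it is behind door 3 (prior 1/3): only door 1 is available, probability 1; weight (1/3)·1 = 1/3.
The weights sum to 13/21.
So P(the car behind door 3 | the host opened door 1) = (1/3) / (13/21) = 7/13.

7/13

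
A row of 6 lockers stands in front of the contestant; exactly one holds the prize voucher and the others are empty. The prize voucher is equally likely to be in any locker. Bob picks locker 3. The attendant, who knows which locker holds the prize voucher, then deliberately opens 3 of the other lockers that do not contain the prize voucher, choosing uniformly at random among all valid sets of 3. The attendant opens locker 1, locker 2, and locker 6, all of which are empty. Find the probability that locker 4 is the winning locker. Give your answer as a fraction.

5/12

Apply Bayes' rule, conditioning on where the prize voucher actually is.
If it is in any of lockers 1, 2, and 6 (prior 1/6 each): that locker was opened and seen not to hold the prize — ruled out; weight (1/6)·0 = 0 each.
If it is in locker 3 (prior 1/6): the attendant has 10 equally likely choices, so probability 1/10; weight (1/6)·(1/10) = 1/60.
If it is in either of lockers 4 and 5 (prior 1/6 each): the attendant has 4 equally likely choices, so probability 1/4; weight (1/6)·(1/4) = 1/24 each.
The weights sum to 1/10.
So P(the prize voucher in locker 4 | the attendant opened locker 1, locker 2, and locker 6) = (1/24) / (1/10) = 5/12.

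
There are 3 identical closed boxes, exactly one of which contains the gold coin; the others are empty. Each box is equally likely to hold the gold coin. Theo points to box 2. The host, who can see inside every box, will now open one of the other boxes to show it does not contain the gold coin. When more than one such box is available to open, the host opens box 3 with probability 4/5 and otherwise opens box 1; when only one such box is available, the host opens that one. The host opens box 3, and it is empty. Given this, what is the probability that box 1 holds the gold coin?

Apply Bayes' rule, conditioning on where the gold coin actually is.
If it is in box 1 (prior 1/3): only box 3 is available, probability 1; weight (1/3)·1 = 1/3.
If it is in box 2 (prior 1/3): box 3 is available, opened with probability 4/5; weight (1/3)·(4/5) = 4/15.
If it is in box 3 (prior 1/3): the host opened box 3, so this case is ruled out; weight (1/3)·0 = 0.
The weights sum to 3/5.
So P(the gold coin in box 1 | the host opened box 3) = (1/3) / (3/5) = 5/9.

5/9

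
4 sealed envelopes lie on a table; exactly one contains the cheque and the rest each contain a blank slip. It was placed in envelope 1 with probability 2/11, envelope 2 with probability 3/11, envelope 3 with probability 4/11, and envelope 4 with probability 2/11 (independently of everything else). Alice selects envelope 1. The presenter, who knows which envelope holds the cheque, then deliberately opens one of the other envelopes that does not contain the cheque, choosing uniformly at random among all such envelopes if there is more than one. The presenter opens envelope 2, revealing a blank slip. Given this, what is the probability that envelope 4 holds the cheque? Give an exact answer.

Condition on the true location of the cheque.
If it is in envelope 1 (prior 2/11): the presenter has 3 equally likely choices, so probability 1/3; weight (2/11)·(1/3) = 2/33.
If it is in envelope 2 (prior 3/11): the presenter opened envelope 2, so this case is ruled out; weight (3/11)·0 = 0.
If it is in envelope 3 (prior 4/11): the presenter has 2 equally likely choices, so probability 1/2; weight (4/11)·(1/2) = 2/11.
If it is in envelope 4 (prior 2/11): the presenter has 2 equally likely choices, so probability 1/2; weight (2/11)·(1/2) = 1/11.
The weights sum to 1/3.
So P(the cheque in envelope 4 | the presenter opened envelope 2) = (1/11) / (1/3) = 3/11.

3/11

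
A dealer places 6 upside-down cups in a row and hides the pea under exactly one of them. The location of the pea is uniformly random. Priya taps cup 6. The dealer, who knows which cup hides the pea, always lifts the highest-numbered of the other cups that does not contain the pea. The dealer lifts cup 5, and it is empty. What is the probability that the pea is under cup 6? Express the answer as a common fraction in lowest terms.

1/5

Condition on the true location of the pea.
If it is under any of cups 1, 2, 3, 4, and 6 (prior 1/6 each): cup 5 is the highest-numbered option available, probability 1; weight (1/6)·1 = 1/6 each.
If it is under cup 5 (prior 1/6): the dealer opened cup 5, so this case is ruled out; weight (1/6)·0 = 0.
The weights sum to 5/6.
So P(the pea under cup 6 | the dealer opened cup 5) = (1/6) / (5/6) = 1/5.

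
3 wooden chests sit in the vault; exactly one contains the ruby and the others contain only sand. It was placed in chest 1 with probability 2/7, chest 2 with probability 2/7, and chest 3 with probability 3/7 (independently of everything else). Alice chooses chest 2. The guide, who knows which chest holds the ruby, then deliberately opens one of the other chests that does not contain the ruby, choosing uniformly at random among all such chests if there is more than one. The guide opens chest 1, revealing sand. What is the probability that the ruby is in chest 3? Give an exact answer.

Consider each possible location of the ruby in turn.
If it is in chest 1 (prior 2/7): the guide opened chest 1, so this case is ruled out; weight (2/7)·0 = 0.
If it is in chest 2 (prior 2/7): the guide has 2 equally likely choices, so probability 1/2; weight (2/7)·(1/2) = 1/7.
If it is in chest 3 (prior 3/7): the guide has no choice, probability 1; weight (3/7)·1 = 3/7.
The weights sum to 4/7.
So P(the ruby in chest 3 | the guide opened chest 1) = (3/7) / (4/7) = 3/4.

3/4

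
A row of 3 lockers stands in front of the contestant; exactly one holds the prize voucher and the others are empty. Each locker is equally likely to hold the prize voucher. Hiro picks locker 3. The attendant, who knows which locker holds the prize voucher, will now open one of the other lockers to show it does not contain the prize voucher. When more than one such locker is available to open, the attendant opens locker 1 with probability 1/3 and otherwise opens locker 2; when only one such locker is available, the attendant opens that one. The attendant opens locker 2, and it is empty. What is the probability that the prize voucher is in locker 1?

3/5

Apply Bayes' rule, conditioning on where the prize voucher actually is.
If it is in locker 1 (prior 1/3): only locker 2 is available, probability 1; weight (1/3)·1 = 1/3.
If it is in locker 2 (prior 1/3): the attendant opened locker 2, so this case is ruled out; weight (1/3)·0 = 0.
If it is in locker 3 (prior 1/3): locker 1 is available but not opened, probability 2/3; weight (1/3)·(2/3) = 2/9.
The weights sum to 5/9.
So P(the prize voucher in locker 1 | the attendant opened locker 2) = (1/3) / (5/9) = 3/5.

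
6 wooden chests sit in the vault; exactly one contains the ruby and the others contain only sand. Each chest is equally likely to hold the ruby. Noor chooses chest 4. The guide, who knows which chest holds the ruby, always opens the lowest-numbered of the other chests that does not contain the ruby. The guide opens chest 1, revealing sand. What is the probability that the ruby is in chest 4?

Apply Bayes' rule, conditioning on where the ruby actually is.
If it is in chest 1 (prior 1/6): the guide opened chest 1, so this case is ruled out; weight (1/6)·0 = 0.
If it is in any of chests 2, 3, 4, 5, and 6 (prior 1/6 each): chest 1 is the lowest-numbered option available, probability 1; weight (1/6)·1 = 1/6 each.
The weights sum to 5/6.
So P(the ruby in chest 4 | the guide opened chest 1) = (1/6) / (5/6) = 1/5.

1/5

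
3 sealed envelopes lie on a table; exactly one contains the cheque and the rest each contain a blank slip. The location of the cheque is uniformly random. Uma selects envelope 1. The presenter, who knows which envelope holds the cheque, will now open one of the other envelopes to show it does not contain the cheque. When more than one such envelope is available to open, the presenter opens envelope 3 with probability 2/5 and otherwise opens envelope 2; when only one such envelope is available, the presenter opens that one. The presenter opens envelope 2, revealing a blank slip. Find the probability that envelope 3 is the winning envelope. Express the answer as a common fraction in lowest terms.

Condition on the true location of the cheque.
If it is in envelope 1 (prior 1/3): envelope 3 is available but not opened, probability 3/5; weight (1/3)·(3/5) = 1/5.
If it is in envelope 2 (prior 1/3): the presenter opened envelope 2, so this case is ruled out; weight (1/3)·0 = 0.
If it is in envelope 3 (prior 1/3): only envelope 2 is available, probability 1; weight (1/3)·1 = 1/3.
The weights sum to 8/15.
So P(the cheque in envelope 3 | the presenter opened envelope 2) = (1/3) / (8/15) = 5/8.

5/8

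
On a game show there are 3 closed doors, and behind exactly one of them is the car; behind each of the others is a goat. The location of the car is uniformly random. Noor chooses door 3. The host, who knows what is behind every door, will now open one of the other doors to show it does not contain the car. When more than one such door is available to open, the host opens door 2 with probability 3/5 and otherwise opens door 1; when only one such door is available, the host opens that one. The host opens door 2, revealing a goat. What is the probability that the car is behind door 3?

3/8

Consider each possible location of the car in turn.
If it is behind door 1 (prior 1/3): only door 2 is available, probability 1; weight (1/3)·1 = 1/3.
If it is behind door 2 (prior 1/3): the host opened door 2, so this case is ruled out; weight (1/3)·0 = 0.
If it is behind door 3 (prior 1/3): door 2 is available, opened with probability 3/5; weight (1/3)·(3/5) = 1/5.
The weights sum to 8/15.
So P(the car behind door 3 | the host opened door 2) = (1/5) / (8/15) = 3/8.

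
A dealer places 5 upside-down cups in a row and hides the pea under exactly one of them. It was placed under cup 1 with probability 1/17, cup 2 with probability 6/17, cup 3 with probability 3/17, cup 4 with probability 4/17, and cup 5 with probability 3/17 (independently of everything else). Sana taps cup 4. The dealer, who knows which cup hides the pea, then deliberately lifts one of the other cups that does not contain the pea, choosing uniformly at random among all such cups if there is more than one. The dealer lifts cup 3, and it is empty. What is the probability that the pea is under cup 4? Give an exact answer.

3/13

Apply Bayes' rule, conditioning on where the pea actually is.
If it is under cup 1 (prior 1/17): the dealer has 3 equally likely choices, so probability 1/3; weight (1/17)·(1/3) = 1/51.
If it is under cup 2 (prior 6/17): the dealer has 3 equally likely choices, so probability 1/3; weight (6/17)·(1/3) = 2/17.
If it is under cup 3 (prior 3/17): the dealer opened cup 3, so this case is ruled out; weight (3/17)·0 = 0.
If it is under cup 4 (prior 4/17): the dealer has 4 equally likely choices, so probability 1/4; weight (4/17)·(1/4) = 1/17.
If it is under cup 5 (prior 3/17): the dealer has 3 equally likely choices, so probability 1/3; weight (3/17)·(1/3) = 1/17.
The weights sum to 13/51.
So P(the pea under cup 4 | the dealer opened cup 3) = (1/17) / (13/51) = 3/13.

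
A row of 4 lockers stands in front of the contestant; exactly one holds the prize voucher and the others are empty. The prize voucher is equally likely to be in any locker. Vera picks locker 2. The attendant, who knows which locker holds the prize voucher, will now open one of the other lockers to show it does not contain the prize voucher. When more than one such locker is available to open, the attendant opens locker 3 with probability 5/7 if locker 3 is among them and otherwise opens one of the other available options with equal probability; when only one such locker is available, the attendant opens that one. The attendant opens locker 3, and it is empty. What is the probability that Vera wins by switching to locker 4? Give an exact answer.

Consider each possible location of the prize voucher in turn.
If it is in any of lockers 1, 2, and 4 (prior 1/4 each): locker 3 is available, opened with probability 5/7; weight (1/4)·(5/7) = 5/28 each.
If it is in locker 3 (prior 1/4): the attendant opened locker 3, so this case is ruled out; weight (1/4)·0 = 0.
The weights sum to 15/28.
So P(the prize voucher in locker 4 | the attendant opened locker 3) = (5/28) / (15/28) = 1/3.

1/3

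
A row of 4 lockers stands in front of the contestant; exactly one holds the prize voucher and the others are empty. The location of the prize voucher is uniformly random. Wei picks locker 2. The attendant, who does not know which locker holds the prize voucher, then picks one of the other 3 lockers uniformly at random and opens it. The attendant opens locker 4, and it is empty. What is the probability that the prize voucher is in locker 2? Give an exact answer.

1/3

Because the attendant chose which locker to open without knowing where the prize voucher is, the choice is independent of the prize location. Learning that locker 4 does not hold the prize voucher simply rules out that one location and leaves the remaining 3 lockers still equally likely by symmetry.
So P(the prize voucher in locker 2) = 1/3.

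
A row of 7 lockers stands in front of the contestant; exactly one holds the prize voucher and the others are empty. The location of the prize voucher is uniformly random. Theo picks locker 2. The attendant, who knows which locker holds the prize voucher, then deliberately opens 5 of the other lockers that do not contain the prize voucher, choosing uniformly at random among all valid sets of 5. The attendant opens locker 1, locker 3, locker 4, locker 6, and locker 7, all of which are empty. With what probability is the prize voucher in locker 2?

1/7

Consider each possible location of the prize voucher in turn.
If it is in any of lockers 1, 3, 4, 6, and 7 (prior 1/7 each): that locker was opened and seen not to hold the prize — ruled out; weight (1/7)·0 = 0 each.
If it is in locker 2 (prior 1/7): the attendant has 6 equally likely choices, so probability 1/6; weight (1/7)·(1/6) = 1/42.
If it is in locker 5 (prior 1/7): the attendant has no choice, probability 1; weight (1/7)·1 = 1/7.
The weights sum to 1/6.
So P(the prize voucher in locker 2 | the attendant opened locker 1, locker 3, locker 4, locker 6, and locker 7) = (1/42) / (1/6) = 1/7.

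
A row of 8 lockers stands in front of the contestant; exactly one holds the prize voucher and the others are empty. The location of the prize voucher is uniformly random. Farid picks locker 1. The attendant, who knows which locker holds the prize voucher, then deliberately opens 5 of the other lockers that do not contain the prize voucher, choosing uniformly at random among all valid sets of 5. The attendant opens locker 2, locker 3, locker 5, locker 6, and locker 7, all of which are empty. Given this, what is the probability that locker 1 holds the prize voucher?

1/8

Condition on the true location of the prize voucher.
If it is in locker 1 (prior 1/8): the attendant has 21 equally likely choices, so probability 1/21; weight (1/8)·(1/21) = 1/168.
If it is in any of lockers 2, 3, 5, 6, and 7 (prior 1/8 each): that locker was opened and seen not to hold the prize — ruled out; weight (1/8)·0 = 0 each.
If it is in either of lockers 4 and 8 (prior 1/8 each): the attendant has 6 equally likely choices, so probability 1/6; weight (1/8)·(1/6) = 1/48 each.
The weights sum to 1/21.
So P(the prize voucher in locker 1 | the attendant opened locker 2, locker 3, locker 5, locker 6, and locker 7) = (1/168) / (1/21) = 1/8.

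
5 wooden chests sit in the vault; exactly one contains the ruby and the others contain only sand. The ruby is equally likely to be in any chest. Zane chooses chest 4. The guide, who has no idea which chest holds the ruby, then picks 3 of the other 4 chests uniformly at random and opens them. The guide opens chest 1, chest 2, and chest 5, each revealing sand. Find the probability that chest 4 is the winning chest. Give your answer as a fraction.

1/2

Because the guide chose which chests to open without knowing where the ruby is, the choice is independent of the prize location. Learning that none of the 3 opened chests holds the ruby simply rules out those 3 locations and leaves the remaining 2 chests still equally likely by symmetry.
So P(the ruby in chest 4) = 1/2.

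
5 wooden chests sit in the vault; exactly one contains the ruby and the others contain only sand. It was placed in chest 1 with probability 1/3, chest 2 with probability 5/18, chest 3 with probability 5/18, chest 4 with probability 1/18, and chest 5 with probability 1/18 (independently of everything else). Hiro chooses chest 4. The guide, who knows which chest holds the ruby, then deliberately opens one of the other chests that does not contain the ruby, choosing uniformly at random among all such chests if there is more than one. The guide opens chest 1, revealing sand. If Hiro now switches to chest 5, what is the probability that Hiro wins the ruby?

Condition on the true location of the ruby.
If it is in chest 1 (prior 1/3): the guide opened chest 1, so this case is ruled out; weight (1/3)·0 = 0.
If it is in either of chests 2 and 3 (prior 5/18 each): the guide has 3 equally likely choices, so probability 1/3; weight (5/18)·(1/3) = 5/54 each.
If it is in chest 4 (prior 1/18): the guide has 4 equally likely choices, so probability 1/4; weight (1/18)·(1/4) = 1/72.
If it is in chest 5 (prior 1/18): the guide has 3 equally likely choices, so probability 1/3; weight (1/18)·(1/3) = 1/54.
The weights sum to 47/216.
So P(the ruby in chest 5 | the guide opened chest 1) = (1/54) / (47/216) = 4/47.

4/47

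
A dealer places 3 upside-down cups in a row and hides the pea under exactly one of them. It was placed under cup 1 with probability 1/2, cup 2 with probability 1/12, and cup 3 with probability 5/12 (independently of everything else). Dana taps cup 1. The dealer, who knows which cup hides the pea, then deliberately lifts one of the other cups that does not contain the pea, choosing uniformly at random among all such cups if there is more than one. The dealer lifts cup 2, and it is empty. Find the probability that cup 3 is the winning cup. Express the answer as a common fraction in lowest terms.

5/8

Consider each possible location of the pea in turn.
If it is under cup 1 (prior 1/2): the dealer has 2 equally likely choices, so probability 1/2; weight (1/2)·(1/2) = 1/4.
If it is under cup 2 (prior 1/12): the dealer opened cup 2, so this case is ruled out; weight (1/12)·0 = 0.
If it is under cup 3 (prior 5/12): the dealer has no choice, probability 1; weight (5/12)·1 = 5/12.
The weights sum to 2/3.
So P(the pea under cup 3 | the dealer opened cup 2) = (5/12) / (2/3) = 5/8.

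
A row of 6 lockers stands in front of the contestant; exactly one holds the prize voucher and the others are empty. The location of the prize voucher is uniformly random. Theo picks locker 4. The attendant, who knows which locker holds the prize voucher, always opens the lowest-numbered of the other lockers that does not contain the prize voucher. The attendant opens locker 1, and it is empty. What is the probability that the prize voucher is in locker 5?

Condition on the true location of the prize voucher.
If it is in locker 1 (prior 1/6): the attendant opened locker 1, so this case is ruled out; weight (1/6)·0 = 0.
If it is in any of lockers 2, 3, 4, 5, and 6 (prior 1/6 each): locker 1 is the lowest-numbered option available, probability 1; weight (1/6)·1 = 1/6 each.
The weights sum to 5/6.
So P(the prize voucher in locker 5 | the attendant opened locker 1) = (1/6) / (5/6) = 1/5.

1/5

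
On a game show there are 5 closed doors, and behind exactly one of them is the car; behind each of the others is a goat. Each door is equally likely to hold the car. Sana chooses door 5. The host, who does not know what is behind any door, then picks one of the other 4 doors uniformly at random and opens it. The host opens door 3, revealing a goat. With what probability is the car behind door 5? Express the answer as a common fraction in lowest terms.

Apply Bayes' rule, conditioning on where the car actually is.
If it is behind any of doors 1, 2, 4, and 5 (prior 1/5 each): the host picks door 3 with probability 1/4 regardless, and it is not the prize; weight (1/5)·(1/4) = 1/20 each.
If it is behind door 3 (prior 1/5): the host opened door 3, so this case is ruled out; weight (1/5)·0 = 0.
The weights sum to 1/5.
So P(the car behind door 5 | the host opened door 3) = (1/20) / (1/5) = 1/4.

1/4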